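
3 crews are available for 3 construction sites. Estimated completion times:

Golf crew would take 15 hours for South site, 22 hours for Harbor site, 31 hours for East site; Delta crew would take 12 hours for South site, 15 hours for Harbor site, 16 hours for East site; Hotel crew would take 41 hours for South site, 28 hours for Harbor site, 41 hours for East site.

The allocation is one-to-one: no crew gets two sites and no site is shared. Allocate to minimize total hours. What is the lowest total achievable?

This is a one-to-one assignment (minimum-cost bipartite matching).
Optimal: Golf crew→South site (15 hours), Delta crew→East site (16 hours), Hotel crew→Harbor site (28 hours) — total 15+16+28 = 59 hours.
Min-entry greedy (repeatedly take the single cheapest remaining cell) gives 75 hours, worse by 16.
Every other assignment is strictly worse.

Min total: 59 hours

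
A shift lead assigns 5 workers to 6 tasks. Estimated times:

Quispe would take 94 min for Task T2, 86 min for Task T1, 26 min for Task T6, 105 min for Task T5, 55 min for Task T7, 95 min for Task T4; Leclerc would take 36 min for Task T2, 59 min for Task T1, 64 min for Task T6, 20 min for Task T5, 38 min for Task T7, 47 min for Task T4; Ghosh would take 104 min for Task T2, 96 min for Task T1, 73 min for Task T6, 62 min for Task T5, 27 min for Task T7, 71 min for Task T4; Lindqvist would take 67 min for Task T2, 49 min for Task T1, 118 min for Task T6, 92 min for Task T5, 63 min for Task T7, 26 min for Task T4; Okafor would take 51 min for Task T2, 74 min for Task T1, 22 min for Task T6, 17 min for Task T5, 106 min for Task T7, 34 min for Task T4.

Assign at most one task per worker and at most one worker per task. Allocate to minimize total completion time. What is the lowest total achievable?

Minimum total: 132 min

Treat this as an assignment problem: match each worker to one task.
Optimal: Quispe→Task T6 (26 min), Leclerc→Task T2 (36 min), Ghosh→Task T7 (27 min), Lindqvist→Task T4 (26 min), Okafor→Task T5 (17 min) — total 26+36+27+26+17 = 132 min.
No other one-to-one assignment undercuts 132 min.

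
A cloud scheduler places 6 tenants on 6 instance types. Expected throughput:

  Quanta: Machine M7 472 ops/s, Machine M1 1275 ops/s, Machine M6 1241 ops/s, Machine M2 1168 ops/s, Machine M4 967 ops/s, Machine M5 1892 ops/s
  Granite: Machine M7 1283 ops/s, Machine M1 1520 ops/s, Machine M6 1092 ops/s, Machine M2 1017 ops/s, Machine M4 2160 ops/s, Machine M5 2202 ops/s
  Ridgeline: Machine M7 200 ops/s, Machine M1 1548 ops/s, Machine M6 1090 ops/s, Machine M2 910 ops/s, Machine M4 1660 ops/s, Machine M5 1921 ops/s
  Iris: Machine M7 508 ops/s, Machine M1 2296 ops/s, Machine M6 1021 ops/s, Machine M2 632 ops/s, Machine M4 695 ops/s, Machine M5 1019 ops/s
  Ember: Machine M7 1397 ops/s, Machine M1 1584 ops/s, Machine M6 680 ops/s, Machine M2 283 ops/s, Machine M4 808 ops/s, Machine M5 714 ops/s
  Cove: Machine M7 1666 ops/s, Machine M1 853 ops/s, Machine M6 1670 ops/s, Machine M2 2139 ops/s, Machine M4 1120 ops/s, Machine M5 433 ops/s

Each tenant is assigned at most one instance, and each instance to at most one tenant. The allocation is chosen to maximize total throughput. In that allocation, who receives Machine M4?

Granite receives Machine M4.

This is the linear assignment problem.
Optimal: Quanta→Machine M6 (1241 ops/s), Granite→Machine M4 (2160 ops/s), Ridgeline→Machine M5 (1921 ops/s), Iris→Machine M1 (2296 ops/s), Ember→Machine M7 (1397 ops/s), Cove→Machine M2 (2139 ops/s) — total 1241+2160+1921+2296+1397+2139 = 11154 ops/s.
Row-greedy (each tenant in turn takes its best remaining instance) gives 10157 ops/s, worse by 997.
Next-best assignment: Quanta→Machine M5, Granite→Machine M4, Ridgeline→Machine M6, Iris→Machine M1, Ember→Machine M7, Cove→Machine M2 = 10974 ops/s.
Swapping Ember↔Ridgeline (Ember→Machine M5 714 ops/s, Ridgeline→Machine M7 200 ops/s) loses 2404.
Checked against all permutations: 11154 ops/s is optimal.
Granite's own top instance is Machine M5 (2202 ops/s), but forcing Granite→Machine M5 and reassigning the rest optimally gives only 10935 ops/s — worse by 219.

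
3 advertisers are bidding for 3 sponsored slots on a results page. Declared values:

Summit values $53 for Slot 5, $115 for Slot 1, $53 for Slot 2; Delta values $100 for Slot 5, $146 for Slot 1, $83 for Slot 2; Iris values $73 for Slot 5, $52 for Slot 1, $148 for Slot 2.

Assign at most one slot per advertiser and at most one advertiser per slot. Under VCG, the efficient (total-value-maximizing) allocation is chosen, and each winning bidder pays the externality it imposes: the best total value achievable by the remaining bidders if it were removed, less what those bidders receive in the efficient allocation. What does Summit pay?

Efficient allocation: Summit→Slot 1 ($115), Delta→Slot 5 ($100), Iris→Slot 2 ($148); total welfare W = $363.
Summit receives Slot 1 at value $115, so the others get W − 115 = $248.
Without Summit: best allocation of the remaining 2 bidders over all 3 slots is Delta→Slot 1 ($146), Iris→Slot 2 ($148), total $294.
VCG payment = (others' best without Summit) − (others' welfare with Summit) = 294 − 248 = $46.

Summit pays $46.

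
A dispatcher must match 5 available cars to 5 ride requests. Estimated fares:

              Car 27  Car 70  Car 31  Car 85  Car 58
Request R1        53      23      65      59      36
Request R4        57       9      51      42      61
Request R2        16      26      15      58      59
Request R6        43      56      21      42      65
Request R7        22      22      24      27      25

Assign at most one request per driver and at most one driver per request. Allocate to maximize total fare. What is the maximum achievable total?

Max total: $267

This is a one-to-one assignment (maximum-weight bipartite matching).
Optimal: Car 27→Request R4 ($57), Car 70→Request R7 ($22), Car 31→Request R1 ($65), Car 85→Request R2 ($58), Car 58→Request R6 ($65) — total 57+22+65+58+65 = $267.
Column-greedy (each request in turn goes to its best remaining driver) gives $262, worse by 5.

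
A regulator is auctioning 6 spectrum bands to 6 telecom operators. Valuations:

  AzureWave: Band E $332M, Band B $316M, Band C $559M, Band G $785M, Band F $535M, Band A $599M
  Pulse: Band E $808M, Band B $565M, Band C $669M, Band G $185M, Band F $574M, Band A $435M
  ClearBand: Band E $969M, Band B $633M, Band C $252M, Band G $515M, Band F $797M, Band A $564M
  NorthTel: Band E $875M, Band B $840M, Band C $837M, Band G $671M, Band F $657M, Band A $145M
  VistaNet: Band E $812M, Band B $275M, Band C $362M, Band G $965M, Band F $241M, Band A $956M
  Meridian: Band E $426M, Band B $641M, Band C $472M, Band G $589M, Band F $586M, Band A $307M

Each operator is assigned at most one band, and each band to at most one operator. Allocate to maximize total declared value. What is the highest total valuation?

Maximum total: $4824M

Optimal: AzureWave→Band G ($785M), Pulse→Band E ($808M), ClearBand→Band F ($797M), NorthTel→Band C ($837M), VistaNet→Band A ($956M), Meridian→Band B ($641M) — total 785+808+797+837+956+641 = $4824M.
Row-greedy (each operator in turn takes its best remaining band) gives $4658M, worse by 166.
Next-best assignment: AzureWave→Band G, Pulse→Band C, ClearBand→Band E, NorthTel→Band B, VistaNet→Band A, Meridian→Band F = $4805M.
Checked against all permutations: $4824M is optimal.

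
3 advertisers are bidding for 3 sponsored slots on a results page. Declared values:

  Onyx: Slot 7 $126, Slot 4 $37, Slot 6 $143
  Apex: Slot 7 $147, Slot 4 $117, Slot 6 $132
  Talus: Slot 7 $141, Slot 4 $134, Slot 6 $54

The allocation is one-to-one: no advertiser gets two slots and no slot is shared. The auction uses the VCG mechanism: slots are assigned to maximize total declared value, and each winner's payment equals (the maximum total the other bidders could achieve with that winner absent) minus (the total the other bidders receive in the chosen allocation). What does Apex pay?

Apex pays $7.

Efficient allocation: Onyx→Slot 6 ($143), Apex→Slot 7 ($147), Talus→Slot 4 ($134); total welfare W = $424.
Apex receives Slot 7 at value $147, so the others get W − 147 = $277.
Without Apex: best allocation of the remaining 2 bidders over all 3 slots is Onyx→Slot 6 ($143), Talus→Slot 7 ($141), total $284.
VCG payment = (others' best without Apex) − (others' welfare with Apex) = 284 − 277 = $7.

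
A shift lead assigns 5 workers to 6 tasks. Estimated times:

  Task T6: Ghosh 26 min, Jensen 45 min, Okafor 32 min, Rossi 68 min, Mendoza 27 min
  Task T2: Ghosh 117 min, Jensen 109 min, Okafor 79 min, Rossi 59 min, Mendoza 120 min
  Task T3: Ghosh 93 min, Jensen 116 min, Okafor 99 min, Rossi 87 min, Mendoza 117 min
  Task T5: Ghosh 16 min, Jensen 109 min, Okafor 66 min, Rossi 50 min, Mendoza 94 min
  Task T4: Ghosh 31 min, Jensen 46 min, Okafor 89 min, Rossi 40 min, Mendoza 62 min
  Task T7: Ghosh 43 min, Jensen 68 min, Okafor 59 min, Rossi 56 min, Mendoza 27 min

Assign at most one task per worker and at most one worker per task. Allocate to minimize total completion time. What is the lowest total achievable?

Optimal: Ghosh→Task T5 (16 min), Jensen→Task T4 (46 min), Okafor→Task T6 (32 min), Rossi→Task T2 (59 min), Mendoza→Task T7 (27 min) — total 16+46+32+59+27 = 180 min.
Min-entry greedy (repeatedly take the single cheapest remaining cell) gives 251 min, worse by 71.
Swapping Okafor↔Ghosh (Okafor→Task T5 66 min, Ghosh→Task T6 26 min) adds 44.
Every other assignment is strictly worse.

Min total: 180 min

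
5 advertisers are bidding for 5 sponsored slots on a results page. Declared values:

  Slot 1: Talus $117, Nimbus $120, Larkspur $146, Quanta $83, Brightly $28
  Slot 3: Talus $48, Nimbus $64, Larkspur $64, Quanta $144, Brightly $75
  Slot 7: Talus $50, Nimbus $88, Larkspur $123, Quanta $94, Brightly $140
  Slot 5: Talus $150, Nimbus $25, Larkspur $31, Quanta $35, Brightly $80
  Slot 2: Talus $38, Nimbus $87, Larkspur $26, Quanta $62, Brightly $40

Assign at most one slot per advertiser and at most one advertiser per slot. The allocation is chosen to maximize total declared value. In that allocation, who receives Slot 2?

Optimal: Talus→Slot 5 ($150), Nimbus→Slot 2 ($87), Larkspur→Slot 1 ($146), Quanta→Slot 3 ($144), Brightly→Slot 7 ($140) — total 150+87+146+144+140 = $667.
Row-greedy (each advertiser in turn takes its best remaining slot) gives $577, worse by 90.
Every other assignment is strictly worse.
Nimbus's own top slot is Slot 1 ($120), but forcing Nimbus→Slot 1 and reassigning the rest optimally gives only $580 — worse by 87.

Nimbus receives Slot 2.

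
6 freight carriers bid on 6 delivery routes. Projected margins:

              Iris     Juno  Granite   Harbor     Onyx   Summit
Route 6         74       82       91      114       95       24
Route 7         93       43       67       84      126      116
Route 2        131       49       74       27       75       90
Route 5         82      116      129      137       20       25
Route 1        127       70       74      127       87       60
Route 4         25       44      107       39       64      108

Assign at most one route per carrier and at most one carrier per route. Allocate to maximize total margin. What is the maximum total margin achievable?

Optimal: Iris→Route 2 ($131k), Juno→Route 6 ($82k), Granite→Route 5 ($129k), Harbor→Route 1 ($127k), Onyx→Route 7 ($126k), Summit→Route 4 ($108k) — total 131+82+129+127+126+108 = $703k.
Row-greedy (each carrier in turn takes its best remaining route) gives $631k, worse by 72.

Max total: $703k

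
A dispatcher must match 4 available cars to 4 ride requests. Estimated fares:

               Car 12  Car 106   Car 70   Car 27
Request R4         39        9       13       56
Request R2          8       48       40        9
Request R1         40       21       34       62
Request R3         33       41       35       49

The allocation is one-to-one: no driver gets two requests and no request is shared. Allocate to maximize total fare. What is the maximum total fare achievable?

Max total: $184

Treat this as an assignment problem: match each driver to one request.
Optimal: Car 12→Request R4 ($39), Car 106→Request R2 ($48), Car 70→Request R3 ($35), Car 27→Request R1 ($62) — total 39+48+35+62 = $184.
Column-greedy (each request in turn goes to its best remaining driver) gives $179, worse by 5.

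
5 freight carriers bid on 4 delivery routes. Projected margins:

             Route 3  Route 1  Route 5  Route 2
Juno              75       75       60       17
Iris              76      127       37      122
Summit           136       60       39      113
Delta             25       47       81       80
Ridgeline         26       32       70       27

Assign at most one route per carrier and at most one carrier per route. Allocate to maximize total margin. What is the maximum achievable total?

Max total: $414k

This is a one-to-one assignment (maximum-weight bipartite matching).
Optimal: Summit→Route 3 ($136k), Juno→Route 1 ($75k), Delta→Route 5 ($81k), Iris→Route 2 ($122k) — total 136+75+81+122 = $414k.
Row-greedy (each carrier in turn takes its best remaining route) gives $396k, worse by 18.
Swapping Iris↔Delta (Iris→Route 5 $37k, Delta→Route 2 $80k) loses 86.
No other one-to-one assignment exceeds $414k.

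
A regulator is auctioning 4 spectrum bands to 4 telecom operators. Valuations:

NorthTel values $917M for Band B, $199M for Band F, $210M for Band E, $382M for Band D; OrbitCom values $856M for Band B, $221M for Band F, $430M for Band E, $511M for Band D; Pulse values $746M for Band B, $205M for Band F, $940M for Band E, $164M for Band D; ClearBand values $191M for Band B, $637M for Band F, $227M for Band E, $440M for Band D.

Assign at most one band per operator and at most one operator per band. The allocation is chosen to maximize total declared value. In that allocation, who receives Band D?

OrbitCom receives Band D.

Optimal: NorthTel→Band B ($917M), OrbitCom→Band D ($511M), Pulse→Band E ($940M), ClearBand→Band F ($637M) — total 917+511+940+637 = $3005M.
Swapping Pulse↔NorthTel (Pulse→Band B $746M, NorthTel→Band E $210M) loses 901.
OrbitCom's own top band is Band B ($856M), but forcing OrbitCom→Band B and reassigning the rest optimally gives only $2815M — worse by 190.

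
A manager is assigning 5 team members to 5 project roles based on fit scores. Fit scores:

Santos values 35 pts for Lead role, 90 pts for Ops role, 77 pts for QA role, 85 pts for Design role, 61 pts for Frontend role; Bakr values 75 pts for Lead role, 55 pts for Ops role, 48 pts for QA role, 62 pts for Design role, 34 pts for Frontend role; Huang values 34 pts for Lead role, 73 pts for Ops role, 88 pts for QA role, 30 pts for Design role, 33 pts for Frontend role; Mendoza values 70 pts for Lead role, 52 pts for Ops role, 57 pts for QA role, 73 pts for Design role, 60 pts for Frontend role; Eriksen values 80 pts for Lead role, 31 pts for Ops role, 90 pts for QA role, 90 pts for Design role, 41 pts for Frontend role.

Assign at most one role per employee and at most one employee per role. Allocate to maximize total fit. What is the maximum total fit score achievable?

Treat this as an assignment problem: match each employee to one role.
Optimal: Santos→Ops role (90 pts), Bakr→Lead role (75 pts), Huang→QA role (88 pts), Mendoza→Frontend role (60 pts), Eriksen→Design role (90 pts) — total 90+75+88+60+90 = 403 pts.
Swapping Huang↔Eriksen (Huang→Design role 30 pts, Eriksen→QA role 90 pts) loses 58.

Max total: 403 pts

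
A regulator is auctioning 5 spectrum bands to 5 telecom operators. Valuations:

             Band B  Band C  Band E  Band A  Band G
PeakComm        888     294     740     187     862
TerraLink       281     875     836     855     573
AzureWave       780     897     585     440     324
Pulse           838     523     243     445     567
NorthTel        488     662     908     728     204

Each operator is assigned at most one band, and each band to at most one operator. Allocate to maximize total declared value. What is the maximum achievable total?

Max total: $4360M

Optimal: PeakComm→Band G ($862M), TerraLink→Band A ($855M), AzureWave→Band C ($897M), Pulse→Band B ($838M), NorthTel→Band E ($908M) — total 862+855+897+838+908 = $4360M.
Max-entry greedy (repeatedly take the single best remaining cell) gives $4115M, worse by 245.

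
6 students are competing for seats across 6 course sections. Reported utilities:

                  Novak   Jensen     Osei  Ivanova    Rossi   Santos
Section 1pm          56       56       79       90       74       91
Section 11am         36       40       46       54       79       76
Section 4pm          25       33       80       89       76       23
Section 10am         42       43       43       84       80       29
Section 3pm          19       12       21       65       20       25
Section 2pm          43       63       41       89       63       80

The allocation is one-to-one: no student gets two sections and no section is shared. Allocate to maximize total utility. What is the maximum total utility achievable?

Maximum total: 420 points

Treat this as an assignment problem: match each student to one section.
Optimal: Novak→Section 1pm (56 points), Jensen→Section 2pm (63 points), Osei→Section 4pm (80 points), Ivanova→Section 3pm (65 points), Rossi→Section 10am (80 points), Santos→Section 11am (76 points) — total 56+63+80+65+80+76 = 420 points.
Row-greedy (each student in turn takes its best remaining section) gives 387 points, worse by 33.
Swapping Jensen↔Novak (Jensen→Section 1pm 56 points, Novak→Section 2pm 43 points) loses 20.
No other one-to-one assignment exceeds 420 points.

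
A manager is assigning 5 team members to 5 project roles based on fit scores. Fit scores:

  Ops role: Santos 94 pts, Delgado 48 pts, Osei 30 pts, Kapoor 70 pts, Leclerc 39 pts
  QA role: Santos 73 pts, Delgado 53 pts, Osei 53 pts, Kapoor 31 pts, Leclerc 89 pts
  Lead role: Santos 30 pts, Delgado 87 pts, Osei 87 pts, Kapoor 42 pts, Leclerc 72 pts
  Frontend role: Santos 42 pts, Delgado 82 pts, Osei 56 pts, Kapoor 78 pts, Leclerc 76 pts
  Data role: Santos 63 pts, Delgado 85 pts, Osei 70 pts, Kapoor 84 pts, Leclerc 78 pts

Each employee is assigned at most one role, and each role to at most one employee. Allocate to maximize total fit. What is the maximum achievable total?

Optimal: Santos→Ops role (94 pts), Delgado→Frontend role (82 pts), Osei→Lead role (87 pts), Kapoor→Data role (84 pts), Leclerc→QA role (89 pts) — total 94+82+87+84+89 = 436 pts.
Max-entry greedy (repeatedly take the single best remaining cell) gives 410 pts, worse by 26.
Next-best assignment: Santos→Ops role, Delgado→Data role, Osei→Lead role, Kapoor→Frontend role, Leclerc→QA role = 433 pts.
Swapping Delgado↔Santos (Delgado→Ops role 48 pts, Santos→Frontend role 42 pts) loses 86.
Every other assignment is strictly worse.

Max total: 436 pts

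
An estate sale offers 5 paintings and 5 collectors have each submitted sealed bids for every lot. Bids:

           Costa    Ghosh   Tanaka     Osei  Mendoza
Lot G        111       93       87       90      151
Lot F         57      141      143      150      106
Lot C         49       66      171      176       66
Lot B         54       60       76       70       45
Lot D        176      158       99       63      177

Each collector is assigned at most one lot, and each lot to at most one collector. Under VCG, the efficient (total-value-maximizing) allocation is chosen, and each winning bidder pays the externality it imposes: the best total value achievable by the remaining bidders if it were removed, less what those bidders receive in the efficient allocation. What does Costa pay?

Costa pays $86.

Efficient allocation: Costa→Lot D ($176), Ghosh→Lot F ($141), Tanaka→Lot B ($76), Osei→Lot C ($176), Mendoza→Lot G ($151); total welfare W = $720.
Costa receives Lot D at value $176, so the others get W − 176 = $544.
Without Costa: best allocation of the remaining 4 bidders over all 5 lots is Ghosh→Lot D ($158), Tanaka→Lot C ($171), Osei→Lot F ($150), Mendoza→Lot G ($151), total $630.
VCG payment = (others' best without Costa) − (others' welfare with Costa) = 630 − 544 = $86.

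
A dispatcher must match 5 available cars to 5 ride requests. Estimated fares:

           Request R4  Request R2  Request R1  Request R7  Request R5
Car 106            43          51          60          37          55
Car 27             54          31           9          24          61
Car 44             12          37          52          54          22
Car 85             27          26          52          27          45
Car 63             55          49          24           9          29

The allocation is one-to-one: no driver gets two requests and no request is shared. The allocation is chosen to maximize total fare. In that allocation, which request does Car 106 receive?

Treat this as an assignment problem: match each driver to one request.
Optimal: Car 106→Request R2 ($51), Car 27→Request R5 ($61), Car 44→Request R7 ($54), Car 85→Request R1 ($52), Car 63→Request R4 ($55) — total 51+61+54+52+55 = $273.
Max-entry greedy (repeatedly take the single best remaining cell) gives $256, worse by 17.
Car 106's own top request is Request R1 ($60), but forcing Car 106→Request R1 and reassigning the rest optimally gives only $262 — worse by 11.

Car 106 receives Request R2.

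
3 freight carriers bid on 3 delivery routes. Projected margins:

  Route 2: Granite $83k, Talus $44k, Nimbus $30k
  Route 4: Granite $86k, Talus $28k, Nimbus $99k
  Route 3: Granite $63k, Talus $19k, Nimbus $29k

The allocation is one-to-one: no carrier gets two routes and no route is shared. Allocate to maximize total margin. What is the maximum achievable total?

Max total: $206k

Optimal: Granite→Route 3 ($63k), Talus→Route 2 ($44k), Nimbus→Route 4 ($99k) — total 63+44+99 = $206k.
Every other assignment is strictly worse.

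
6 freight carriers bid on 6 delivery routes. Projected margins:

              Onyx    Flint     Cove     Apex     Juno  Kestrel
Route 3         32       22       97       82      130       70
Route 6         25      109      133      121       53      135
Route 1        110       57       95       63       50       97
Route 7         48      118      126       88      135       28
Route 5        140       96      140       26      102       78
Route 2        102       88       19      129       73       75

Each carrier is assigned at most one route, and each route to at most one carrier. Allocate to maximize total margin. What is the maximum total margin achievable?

Max total: $762k

Optimal: Onyx→Route 1 ($110k), Flint→Route 7 ($118k), Cove→Route 5 ($140k), Apex→Route 2 ($129k), Juno→Route 3 ($130k), Kestrel→Route 6 ($135k) — total 110+118+140+129+130+135 = $762k.
Column-greedy (each route in turn goes to its best remaining carrier) gives $726k, worse by 36.
Next-best assignment: Onyx→Route 5, Flint→Route 7, Cove→Route 6, Apex→Route 2, Juno→Route 3, Kestrel→Route 1 = $747k.
Checked against all permutations: $762k is optimal.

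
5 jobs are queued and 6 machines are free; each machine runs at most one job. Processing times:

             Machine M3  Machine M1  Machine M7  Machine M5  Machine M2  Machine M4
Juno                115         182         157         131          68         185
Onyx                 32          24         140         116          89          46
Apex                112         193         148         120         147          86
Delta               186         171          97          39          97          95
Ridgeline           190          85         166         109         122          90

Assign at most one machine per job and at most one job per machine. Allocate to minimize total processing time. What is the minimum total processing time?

Optimal: Juno→Machine M2 (68 min), Onyx→Machine M3 (32 min), Apex→Machine M4 (86 min), Delta→Machine M5 (39 min), Ridgeline→Machine M1 (85 min) — total 68+32+86+39+85 = 310 min.
Row-greedy (each job in turn takes its cheapest remaining machine) gives 383 min, worse by 73.
Next-best assignment: Juno→Machine M2, Onyx→Machine M1, Apex→Machine M3, Delta→Machine M5, Ridgeline→Machine M4 = 333 min.

Minimum total: 310 min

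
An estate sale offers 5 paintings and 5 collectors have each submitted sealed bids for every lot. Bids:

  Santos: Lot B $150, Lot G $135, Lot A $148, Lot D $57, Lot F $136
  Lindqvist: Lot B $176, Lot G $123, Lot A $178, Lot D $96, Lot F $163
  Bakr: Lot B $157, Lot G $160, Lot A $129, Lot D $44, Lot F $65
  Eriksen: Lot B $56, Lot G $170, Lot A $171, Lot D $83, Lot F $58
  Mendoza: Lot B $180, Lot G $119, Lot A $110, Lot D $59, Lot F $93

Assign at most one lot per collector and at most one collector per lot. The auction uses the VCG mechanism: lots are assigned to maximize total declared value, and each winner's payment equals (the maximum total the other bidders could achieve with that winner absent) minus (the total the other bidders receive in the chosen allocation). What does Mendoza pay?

Efficient allocation: Santos→Lot F ($136), Lindqvist→Lot D ($96), Bakr→Lot G ($160), Eriksen→Lot A ($171), Mendoza→Lot B ($180); total welfare W = $743.
Mendoza receives Lot B at value $180, so the others get W − 180 = $563.
Without Mendoza: best allocation of the remaining 4 bidders over all 5 lots is Santos→Lot B ($150), Lindqvist→Lot F ($163), Bakr→Lot G ($160), Eriksen→Lot A ($171), total $644.
VCG payment = (others' best without Mendoza) − (others' welfare with Mendoza) = 644 − 563 = $81.

Mendoza pays $81.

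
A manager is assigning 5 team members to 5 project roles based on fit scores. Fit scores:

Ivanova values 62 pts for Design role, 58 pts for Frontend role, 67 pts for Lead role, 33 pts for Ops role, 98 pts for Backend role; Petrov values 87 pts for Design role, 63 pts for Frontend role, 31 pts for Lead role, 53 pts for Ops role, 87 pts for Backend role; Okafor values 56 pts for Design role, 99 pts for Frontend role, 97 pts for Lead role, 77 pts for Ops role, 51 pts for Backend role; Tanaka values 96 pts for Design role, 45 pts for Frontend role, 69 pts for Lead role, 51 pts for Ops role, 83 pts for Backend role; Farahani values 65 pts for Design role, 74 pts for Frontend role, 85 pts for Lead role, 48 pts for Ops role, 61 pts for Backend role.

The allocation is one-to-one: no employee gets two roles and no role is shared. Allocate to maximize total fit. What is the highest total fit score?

Maximum total: 431 pts

Optimal: Ivanova→Backend role (98 pts), Petrov→Ops role (53 pts), Okafor→Frontend role (99 pts), Tanaka→Design role (96 pts), Farahani→Lead role (85 pts) — total 98+53+99+96+85 = 431 pts.
Row-greedy (each employee in turn takes its best remaining role) gives 401 pts, worse by 30.
Swapping Ivanova↔Petrov (Ivanova→Ops role 33 pts, Petrov→Backend role 87 pts) loses 31.
Checked against all permutations: 431 pts is optimal.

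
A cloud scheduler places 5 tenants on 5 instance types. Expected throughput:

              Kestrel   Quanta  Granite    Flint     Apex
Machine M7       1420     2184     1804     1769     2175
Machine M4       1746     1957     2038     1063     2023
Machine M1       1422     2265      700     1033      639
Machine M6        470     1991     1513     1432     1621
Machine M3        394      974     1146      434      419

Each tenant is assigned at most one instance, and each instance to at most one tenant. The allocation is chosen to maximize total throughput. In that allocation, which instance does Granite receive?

Granite receives Machine M3.

Optimal: Kestrel→Machine M4 (1746 ops/s), Quanta→Machine M1 (2265 ops/s), Granite→Machine M3 (1146 ops/s), Flint→Machine M6 (1432 ops/s), Apex→Machine M7 (2175 ops/s) — total 1746+2265+1146+1432+2175 = 8764 ops/s.
Column-greedy (each instance in turn goes to its best remaining tenant) gives 7699 ops/s, worse by 1065.
Every other assignment is strictly worse.
Granite's own top instance is Machine M4 (2038 ops/s), but forcing Granite→Machine M4 and reassigning the rest optimally gives only 8304 ops/s — worse by 460.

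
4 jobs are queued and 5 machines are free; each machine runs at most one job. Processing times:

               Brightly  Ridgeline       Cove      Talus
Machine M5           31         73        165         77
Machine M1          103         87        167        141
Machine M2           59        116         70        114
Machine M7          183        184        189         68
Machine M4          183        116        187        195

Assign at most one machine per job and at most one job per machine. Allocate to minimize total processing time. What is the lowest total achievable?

Minimum total: 256 min

Optimal: Brightly→Machine M5 (31 min), Ridgeline→Machine M1 (87 min), Cove→Machine M2 (70 min), Talus→Machine M7 (68 min) — total 31+87+70+68 = 256 min.
Next-best assignment: Brightly→Machine M5, Ridgeline→Machine M4, Cove→Machine M2, Talus→Machine M7 = 285 min.
Swapping Brightly↔Cove (Brightly→Machine M2 59 min, Cove→Machine M5 165 min) adds 123.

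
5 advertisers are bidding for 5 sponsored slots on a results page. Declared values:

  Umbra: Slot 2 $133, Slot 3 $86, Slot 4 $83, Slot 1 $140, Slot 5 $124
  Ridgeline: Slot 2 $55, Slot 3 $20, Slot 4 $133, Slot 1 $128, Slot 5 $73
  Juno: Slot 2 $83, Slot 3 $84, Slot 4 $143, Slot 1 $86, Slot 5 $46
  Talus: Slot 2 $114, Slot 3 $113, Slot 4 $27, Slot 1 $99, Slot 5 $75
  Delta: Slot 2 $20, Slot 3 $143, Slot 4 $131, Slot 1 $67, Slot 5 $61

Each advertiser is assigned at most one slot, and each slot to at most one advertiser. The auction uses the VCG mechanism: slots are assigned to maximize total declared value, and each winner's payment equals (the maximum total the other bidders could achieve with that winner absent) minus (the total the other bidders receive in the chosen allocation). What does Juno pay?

Juno pays $21.

Efficient allocation: Umbra→Slot 5 ($124), Ridgeline→Slot 1 ($128), Juno→Slot 4 ($143), Talus→Slot 2 ($114), Delta→Slot 3 ($143); total welfare W = $652.
Juno receives Slot 4 at value $143, so the others get W − 143 = $509.
Without Juno: best allocation of the remaining 4 bidders over all 5 slots is Umbra→Slot 1 ($140), Ridgeline→Slot 4 ($133), Talus→Slot 2 ($114), Delta→Slot 3 ($143), total $530.
VCG payment = (others' best without Juno) − (others' welfare with Juno) = 530 − 509 = $21.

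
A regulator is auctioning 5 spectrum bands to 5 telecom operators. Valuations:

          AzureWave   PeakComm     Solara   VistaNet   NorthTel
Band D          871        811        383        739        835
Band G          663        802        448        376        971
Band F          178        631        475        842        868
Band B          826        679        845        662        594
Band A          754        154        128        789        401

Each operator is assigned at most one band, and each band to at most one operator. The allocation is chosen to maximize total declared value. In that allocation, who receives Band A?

AzureWave receives Band A.

This is the linear assignment problem.
Optimal: AzureWave→Band A ($754M), PeakComm→Band D ($811M), Solara→Band B ($845M), VistaNet→Band F ($842M), NorthTel→Band G ($971M) — total 754+811+845+842+971 = $4223M.
Max-entry greedy (repeatedly take the single best remaining cell) gives $3683M, worse by 540.
Next-best assignment: AzureWave→Band D, PeakComm→Band G, Solara→Band B, VistaNet→Band A, NorthTel→Band F = $4175M.
AzureWave's own top band is Band D ($871M), but forcing AzureWave→Band D and reassigning the rest optimally gives only $4175M — worse by 48.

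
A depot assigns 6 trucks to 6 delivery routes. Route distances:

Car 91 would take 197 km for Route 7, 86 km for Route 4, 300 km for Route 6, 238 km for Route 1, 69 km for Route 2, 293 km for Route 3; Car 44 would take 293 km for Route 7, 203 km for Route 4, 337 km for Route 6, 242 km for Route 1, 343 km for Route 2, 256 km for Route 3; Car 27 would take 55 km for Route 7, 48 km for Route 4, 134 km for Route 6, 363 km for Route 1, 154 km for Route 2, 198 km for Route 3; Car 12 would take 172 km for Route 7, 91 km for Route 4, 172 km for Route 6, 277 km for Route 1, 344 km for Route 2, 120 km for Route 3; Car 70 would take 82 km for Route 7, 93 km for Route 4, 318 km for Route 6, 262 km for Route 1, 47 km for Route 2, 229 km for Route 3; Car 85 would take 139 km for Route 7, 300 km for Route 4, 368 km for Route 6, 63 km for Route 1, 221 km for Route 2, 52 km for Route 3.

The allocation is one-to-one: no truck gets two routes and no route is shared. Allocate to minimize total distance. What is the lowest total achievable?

This is the linear assignment problem.
Optimal: Car 91→Route 4 (86 km), Car 44→Route 1 (242 km), Car 27→Route 7 (55 km), Car 12→Route 6 (172 km), Car 70→Route 2 (47 km), Car 85→Route 3 (52 km) — total 86+242+55+172+47+52 = 654 km.
Column-greedy (each route in turn goes to its cheapest remaining truck) gives 679 km, worse by 25.
No other one-to-one assignment undercuts 654 km.

Min total: 654 km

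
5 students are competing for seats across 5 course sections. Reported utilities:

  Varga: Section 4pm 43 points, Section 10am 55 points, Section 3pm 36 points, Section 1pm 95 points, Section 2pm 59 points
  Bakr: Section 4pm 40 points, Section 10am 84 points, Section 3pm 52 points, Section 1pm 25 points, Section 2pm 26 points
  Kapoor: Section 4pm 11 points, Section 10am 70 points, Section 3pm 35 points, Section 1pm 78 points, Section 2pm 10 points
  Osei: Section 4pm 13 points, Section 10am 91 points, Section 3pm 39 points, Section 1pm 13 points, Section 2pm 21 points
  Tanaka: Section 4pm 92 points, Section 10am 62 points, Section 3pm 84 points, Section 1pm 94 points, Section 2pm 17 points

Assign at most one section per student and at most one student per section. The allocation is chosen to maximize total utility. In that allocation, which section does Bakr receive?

This is a one-to-one assignment (maximum-weight bipartite matching).
Optimal: Varga→Section 2pm (59 points), Bakr→Section 3pm (52 points), Kapoor→Section 1pm (78 points), Osei→Section 10am (91 points), Tanaka→Section 4pm (92 points) — total 59+52+78+91+92 = 372 points.
Column-greedy (each section in turn goes to its best remaining student) gives 340 points, worse by 32.
Swapping Bakr↔Kapoor (Bakr→Section 1pm 25 points, Kapoor→Section 3pm 35 points) loses 70.
No other one-to-one assignment exceeds 372 points.
Bakr's own top section is Section 10am (84 points), but forcing Bakr→Section 10am and reassigning the rest optimally gives only 352 points — worse by 20.

Bakr receives Section 3pm.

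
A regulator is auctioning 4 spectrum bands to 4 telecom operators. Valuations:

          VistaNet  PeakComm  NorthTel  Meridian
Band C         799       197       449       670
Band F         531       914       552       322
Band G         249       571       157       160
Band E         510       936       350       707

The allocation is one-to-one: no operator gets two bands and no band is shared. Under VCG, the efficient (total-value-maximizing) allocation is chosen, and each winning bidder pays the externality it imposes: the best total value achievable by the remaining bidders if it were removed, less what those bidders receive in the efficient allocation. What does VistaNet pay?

Efficient allocation: VistaNet→Band C ($799M), PeakComm→Band G ($571M), NorthTel→Band F ($552M), Meridian→Band E ($707M); total welfare W = $2629M.
VistaNet receives Band C at value $799M, so the others get W − 799 = $1830M.
Without VistaNet: best allocation of the remaining 3 bidders over all 4 bands is PeakComm→Band E ($936M), NorthTel→Band F ($552M), Meridian→Band C ($670M), total $2158M.
VCG payment = (others' best without VistaNet) − (others' welfare with VistaNet) = 2158 − 1830 = $328M.

VistaNet pays $328M.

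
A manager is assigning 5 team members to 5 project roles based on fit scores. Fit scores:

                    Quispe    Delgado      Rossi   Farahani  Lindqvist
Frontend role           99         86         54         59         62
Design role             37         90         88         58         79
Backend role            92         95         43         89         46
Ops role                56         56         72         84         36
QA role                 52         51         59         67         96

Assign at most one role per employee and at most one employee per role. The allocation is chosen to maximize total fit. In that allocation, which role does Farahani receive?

Farahani receives Ops role.

Treat this as an assignment problem: match each employee to one role.
Optimal: Quispe→Frontend role (99 pts), Delgado→Backend role (95 pts), Rossi→Design role (88 pts), Farahani→Ops role (84 pts), Lindqvist→QA role (96 pts) — total 99+95+88+84+96 = 462 pts.
Column-greedy (each role in turn goes to its best remaining employee) gives 446 pts, worse by 16.
Farahani's own top role is Backend role (89 pts), but forcing Farahani→Backend role and reassigning the rest optimally gives only 446 pts — worse by 16.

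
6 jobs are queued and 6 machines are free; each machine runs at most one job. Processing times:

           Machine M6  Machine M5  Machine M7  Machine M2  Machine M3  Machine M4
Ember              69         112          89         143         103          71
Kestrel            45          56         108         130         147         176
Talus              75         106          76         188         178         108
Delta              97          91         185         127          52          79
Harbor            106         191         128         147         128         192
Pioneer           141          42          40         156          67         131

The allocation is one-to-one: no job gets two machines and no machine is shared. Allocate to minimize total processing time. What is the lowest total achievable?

Optimal: Ember→Machine M4 (71 min), Kestrel→Machine M6 (45 min), Talus→Machine M7 (76 min), Delta→Machine M3 (52 min), Harbor→Machine M2 (147 min), Pioneer→Machine M5 (42 min) — total 71+45+76+52+147+42 = 433 min.
Min-entry greedy (repeatedly take the single cheapest remaining cell) gives 461 min, worse by 28.
No other one-to-one assignment undercuts 433 min.

Minimum total: 433 min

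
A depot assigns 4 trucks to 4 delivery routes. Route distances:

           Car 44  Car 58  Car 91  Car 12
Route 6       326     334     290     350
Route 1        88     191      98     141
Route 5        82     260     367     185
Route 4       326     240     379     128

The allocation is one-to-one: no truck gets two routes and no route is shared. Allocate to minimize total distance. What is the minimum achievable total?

This is the linear assignment problem.
Optimal: Car 44→Route 5 (82 km), Car 58→Route 6 (334 km), Car 91→Route 1 (98 km), Car 12→Route 4 (128 km) — total 82+334+98+128 = 642 km.
Next-best assignment: Car 44→Route 5, Car 58→Route 1, Car 91→Route 6, Car 12→Route 4 = 691 km.
Checked against all permutations: 642 km is optimal.

Minimum total: 642 km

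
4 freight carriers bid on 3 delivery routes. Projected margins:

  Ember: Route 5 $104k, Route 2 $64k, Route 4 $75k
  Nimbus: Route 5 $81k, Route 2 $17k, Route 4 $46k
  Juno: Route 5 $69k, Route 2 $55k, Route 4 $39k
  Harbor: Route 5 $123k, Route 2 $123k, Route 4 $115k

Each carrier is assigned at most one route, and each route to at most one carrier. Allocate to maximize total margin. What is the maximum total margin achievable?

Max total: $279k

Optimal: Nimbus→Route 5 ($81k), Harbor→Route 2 ($123k), Ember→Route 4 ($75k) — total 81+123+75 = $279k.
Column-greedy (each route in turn goes to its best remaining carrier) gives $233k, worse by 46.
Next-best assignment: Ember→Route 5, Juno→Route 2, Harbor→Route 4 = $274k.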